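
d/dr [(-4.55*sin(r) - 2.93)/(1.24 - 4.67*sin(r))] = -19.3251*cos(r)/(4.67*sin(r) - 1.24)^2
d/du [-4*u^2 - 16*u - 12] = -8*u - 16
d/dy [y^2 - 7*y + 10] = 2*y - 7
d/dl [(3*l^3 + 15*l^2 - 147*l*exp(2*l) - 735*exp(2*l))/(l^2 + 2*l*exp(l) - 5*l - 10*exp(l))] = 3*((l^2 + 2*l*exp(l) - 5*l - 10*exp(l))*(3*l^2 - 98*l*exp(2*l) + 10*l - 539*exp(2*l)) - (l^3 + 5*l^2 - 49*l*exp(2*l) - 245*exp(2*l))*(2*l*exp(l) + 2*l - 8*exp(l) - 5))/(l^2 + 2*l*exp(l) - 5*l - 10*exp(l))^2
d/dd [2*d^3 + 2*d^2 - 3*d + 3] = 6*d^2 + 4*d - 3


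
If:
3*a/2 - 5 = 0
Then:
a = 10/3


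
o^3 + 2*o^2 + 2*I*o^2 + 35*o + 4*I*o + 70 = (o + 2)*(o - 5*I)*(o + 7*I)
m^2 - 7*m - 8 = (m - 8)*(m + 1)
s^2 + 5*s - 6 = (s - 1)*(s + 6)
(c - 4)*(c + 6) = c^2 + 2*c - 24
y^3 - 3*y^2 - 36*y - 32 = (y - 8)*(y + 1)*(y + 4)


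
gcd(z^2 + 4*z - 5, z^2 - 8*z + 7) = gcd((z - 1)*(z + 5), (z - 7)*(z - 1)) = z - 1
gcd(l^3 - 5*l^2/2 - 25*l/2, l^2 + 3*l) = l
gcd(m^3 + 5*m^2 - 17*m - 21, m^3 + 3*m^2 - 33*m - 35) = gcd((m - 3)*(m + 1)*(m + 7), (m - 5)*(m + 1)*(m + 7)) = m^2 + 8*m + 7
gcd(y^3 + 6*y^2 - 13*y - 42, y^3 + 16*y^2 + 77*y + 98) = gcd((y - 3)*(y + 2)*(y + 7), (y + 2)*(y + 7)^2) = y^2 + 9*y + 14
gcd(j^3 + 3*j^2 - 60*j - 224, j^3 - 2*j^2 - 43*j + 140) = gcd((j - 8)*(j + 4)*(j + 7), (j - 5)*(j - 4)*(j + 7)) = j + 7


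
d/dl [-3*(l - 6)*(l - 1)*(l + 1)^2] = -12*l^3 + 45*l^2 + 42*l - 15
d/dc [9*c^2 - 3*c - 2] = 18*c - 3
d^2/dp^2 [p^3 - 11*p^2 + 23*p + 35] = 6*p - 22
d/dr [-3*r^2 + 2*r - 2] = 2 - 6*r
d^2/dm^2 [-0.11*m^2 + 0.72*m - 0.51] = -0.220000000000000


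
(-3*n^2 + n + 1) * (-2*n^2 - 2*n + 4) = 6*n^4 + 4*n^3 - 16*n^2 + 2*n + 4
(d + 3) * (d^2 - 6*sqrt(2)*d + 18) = d^3 - 6*sqrt(2)*d^2 + 3*d^2 - 18*sqrt(2)*d + 18*d + 54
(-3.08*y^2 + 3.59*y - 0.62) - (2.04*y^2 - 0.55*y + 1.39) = -5.12*y^2 + 4.14*y - 2.01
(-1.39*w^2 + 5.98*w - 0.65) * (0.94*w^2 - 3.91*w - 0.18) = -1.3066*w^4 + 11.0561*w^3 - 23.7426*w^2 + 1.4651*w + 0.117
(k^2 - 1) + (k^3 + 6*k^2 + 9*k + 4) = k^3 + 7*k^2 + 9*k + 3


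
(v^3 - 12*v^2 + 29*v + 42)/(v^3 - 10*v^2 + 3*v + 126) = (v + 1)/(v + 3)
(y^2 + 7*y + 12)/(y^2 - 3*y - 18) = (y + 4)/(y - 6)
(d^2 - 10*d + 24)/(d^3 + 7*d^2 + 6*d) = (d^2 - 10*d + 24)/(d*(d^2 + 7*d + 6))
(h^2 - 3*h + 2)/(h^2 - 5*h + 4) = (h - 2)/(h - 4)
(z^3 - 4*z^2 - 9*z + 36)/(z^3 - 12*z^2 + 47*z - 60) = (z + 3)/(z - 5)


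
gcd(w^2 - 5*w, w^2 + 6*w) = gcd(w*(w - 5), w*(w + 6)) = w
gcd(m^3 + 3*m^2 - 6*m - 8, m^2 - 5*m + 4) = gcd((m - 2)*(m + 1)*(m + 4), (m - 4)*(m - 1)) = 1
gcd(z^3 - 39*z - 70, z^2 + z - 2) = z + 2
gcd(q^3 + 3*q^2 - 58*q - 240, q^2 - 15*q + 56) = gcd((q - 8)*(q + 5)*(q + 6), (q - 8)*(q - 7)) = q - 8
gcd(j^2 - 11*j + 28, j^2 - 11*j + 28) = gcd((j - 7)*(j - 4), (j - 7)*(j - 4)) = j^2 - 11*j + 28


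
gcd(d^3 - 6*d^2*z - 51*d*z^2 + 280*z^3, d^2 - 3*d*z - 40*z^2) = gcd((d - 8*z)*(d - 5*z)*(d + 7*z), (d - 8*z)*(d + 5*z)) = -d + 8*z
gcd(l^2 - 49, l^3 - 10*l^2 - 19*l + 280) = l - 7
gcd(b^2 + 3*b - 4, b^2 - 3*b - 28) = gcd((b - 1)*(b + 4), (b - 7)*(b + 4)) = b + 4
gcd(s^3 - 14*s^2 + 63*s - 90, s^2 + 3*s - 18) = s - 3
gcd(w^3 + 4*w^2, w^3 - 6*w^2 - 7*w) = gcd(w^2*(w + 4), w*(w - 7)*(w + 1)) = w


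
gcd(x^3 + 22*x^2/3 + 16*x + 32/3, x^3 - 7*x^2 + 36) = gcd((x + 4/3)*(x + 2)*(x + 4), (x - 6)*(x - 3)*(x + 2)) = x + 2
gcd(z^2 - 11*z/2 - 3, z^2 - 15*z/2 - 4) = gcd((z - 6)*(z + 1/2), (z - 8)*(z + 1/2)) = z + 1/2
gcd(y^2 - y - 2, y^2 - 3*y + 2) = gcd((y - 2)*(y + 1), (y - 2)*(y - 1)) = y - 2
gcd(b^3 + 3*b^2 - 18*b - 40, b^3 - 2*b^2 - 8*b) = b^2 - 2*b - 8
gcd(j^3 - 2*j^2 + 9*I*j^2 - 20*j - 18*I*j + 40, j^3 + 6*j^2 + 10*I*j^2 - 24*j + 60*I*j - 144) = j + 4*I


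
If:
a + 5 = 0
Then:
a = -5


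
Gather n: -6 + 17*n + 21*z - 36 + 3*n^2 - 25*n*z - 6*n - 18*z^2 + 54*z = 3*n^2 + n*(11 - 25*z) - 18*z^2 + 75*z - 42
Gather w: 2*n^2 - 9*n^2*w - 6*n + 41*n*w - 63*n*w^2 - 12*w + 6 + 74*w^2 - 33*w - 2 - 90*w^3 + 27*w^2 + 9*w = 2*n^2 - 6*n - 90*w^3 + w^2*(101 - 63*n) + w*(-9*n^2 + 41*n - 36) + 4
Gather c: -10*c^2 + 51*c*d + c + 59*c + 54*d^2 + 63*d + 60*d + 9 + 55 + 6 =-10*c^2 + c*(51*d + 60) + 54*d^2 + 123*d + 70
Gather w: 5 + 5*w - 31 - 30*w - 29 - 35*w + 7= -60*w - 48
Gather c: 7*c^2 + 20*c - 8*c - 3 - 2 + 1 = 7*c^2 + 12*c - 4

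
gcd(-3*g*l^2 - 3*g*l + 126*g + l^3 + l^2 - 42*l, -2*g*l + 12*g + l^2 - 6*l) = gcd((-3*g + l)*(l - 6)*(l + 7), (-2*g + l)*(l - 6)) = l - 6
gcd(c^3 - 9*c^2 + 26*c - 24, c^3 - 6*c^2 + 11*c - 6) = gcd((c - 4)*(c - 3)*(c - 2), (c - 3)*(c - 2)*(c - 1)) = c^2 - 5*c + 6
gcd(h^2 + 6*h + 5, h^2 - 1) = h + 1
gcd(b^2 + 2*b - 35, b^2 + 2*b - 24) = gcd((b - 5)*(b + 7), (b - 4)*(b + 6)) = 1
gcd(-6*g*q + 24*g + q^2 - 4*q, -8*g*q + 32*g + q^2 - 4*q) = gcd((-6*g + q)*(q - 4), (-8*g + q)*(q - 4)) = q - 4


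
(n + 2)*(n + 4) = n^2 + 6*n + 8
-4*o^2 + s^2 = (-2*o + s)*(2*o + s)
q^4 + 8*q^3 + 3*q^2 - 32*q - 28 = (q - 2)*(q + 1)*(q + 2)*(q + 7)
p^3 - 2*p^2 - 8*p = p*(p - 4)*(p + 2)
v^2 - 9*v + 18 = (v - 6)*(v - 3)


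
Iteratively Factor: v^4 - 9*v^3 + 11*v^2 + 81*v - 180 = (v - 4)*(v^3 - 5*v^2 - 9*v + 45) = (v - 4)*(v + 3)*(v^2 - 8*v + 15) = (v - 5)*(v - 4)*(v + 3)*(v - 3)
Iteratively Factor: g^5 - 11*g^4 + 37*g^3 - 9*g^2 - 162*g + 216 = (g - 3)*(g^4 - 8*g^3 + 13*g^2 + 30*g - 72) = (g - 4)*(g - 3)*(g^3 - 4*g^2 - 3*g + 18) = (g - 4)*(g - 3)^2*(g^2 - g - 6) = (g - 4)*(g - 3)^2*(g + 2)*(g - 3)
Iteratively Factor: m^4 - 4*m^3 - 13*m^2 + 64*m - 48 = (m - 3)*(m^3 - m^2 - 16*m + 16) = (m - 3)*(m - 1)*(m^2 - 16) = (m - 3)*(m - 1)*(m + 4)*(m - 4)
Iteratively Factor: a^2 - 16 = (a + 4)*(a - 4)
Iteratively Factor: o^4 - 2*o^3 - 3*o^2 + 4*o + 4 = (o + 1)*(o^3 - 3*o^2 + 4) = (o + 1)^2*(o^2 - 4*o + 4) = (o - 2)*(o + 1)^2*(o - 2)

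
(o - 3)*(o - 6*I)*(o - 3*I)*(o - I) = o^4 - 3*o^3 - 10*I*o^3 - 27*o^2 + 30*I*o^2 + 81*o + 18*I*o - 54*I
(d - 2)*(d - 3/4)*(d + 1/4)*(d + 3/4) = d^4 - 7*d^3/4 - 17*d^2/16 + 63*d/64 + 9/32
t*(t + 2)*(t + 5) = t^3 + 7*t^2 + 10*t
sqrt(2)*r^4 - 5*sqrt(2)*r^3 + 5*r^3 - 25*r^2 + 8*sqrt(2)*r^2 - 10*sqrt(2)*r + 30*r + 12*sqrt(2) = (r - 3)*(r - 2)*(r + 2*sqrt(2))*(sqrt(2)*r + 1)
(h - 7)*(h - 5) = h^2 - 12*h + 35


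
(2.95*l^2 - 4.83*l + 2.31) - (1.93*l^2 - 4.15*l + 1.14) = 1.02*l^2 - 0.68*l + 1.17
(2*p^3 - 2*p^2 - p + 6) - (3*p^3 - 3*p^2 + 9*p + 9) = -p^3 + p^2 - 10*p - 3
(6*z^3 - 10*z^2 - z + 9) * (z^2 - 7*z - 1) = 6*z^5 - 52*z^4 + 63*z^3 + 26*z^2 - 62*z - 9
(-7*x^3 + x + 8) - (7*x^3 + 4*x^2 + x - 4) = -14*x^3 - 4*x^2 + 12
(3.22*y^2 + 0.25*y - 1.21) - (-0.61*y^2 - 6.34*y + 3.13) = 3.83*y^2 + 6.59*y - 4.34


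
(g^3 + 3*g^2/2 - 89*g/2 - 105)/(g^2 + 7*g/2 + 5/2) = (g^2 - g - 42)/(g + 1)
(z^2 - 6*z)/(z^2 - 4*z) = (z - 6)/(z - 4)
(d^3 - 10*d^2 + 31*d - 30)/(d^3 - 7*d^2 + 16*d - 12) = (d - 5)/(d - 2)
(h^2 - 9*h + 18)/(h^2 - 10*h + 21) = (h - 6)/(h - 7)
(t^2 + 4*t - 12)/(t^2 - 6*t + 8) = (t + 6)/(t - 4)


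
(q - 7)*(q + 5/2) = q^2 - 9*q/2 - 35/2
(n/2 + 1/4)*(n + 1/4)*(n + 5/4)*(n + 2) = n^4/2 + 2*n^3 + 81*n^2/32 + 73*n/64 + 5/32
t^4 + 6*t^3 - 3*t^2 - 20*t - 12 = (t - 2)*(t + 1)^2*(t + 6)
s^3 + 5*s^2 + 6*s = s*(s + 2)*(s + 3)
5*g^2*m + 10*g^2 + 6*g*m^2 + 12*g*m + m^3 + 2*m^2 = (g + m)*(5*g + m)*(m + 2)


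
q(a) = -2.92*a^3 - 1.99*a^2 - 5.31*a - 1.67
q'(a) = -8.76*a^2 - 3.98*a - 5.31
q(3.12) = -126.29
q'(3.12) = -103.00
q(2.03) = -45.08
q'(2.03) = -49.49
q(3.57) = -178.85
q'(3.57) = -131.16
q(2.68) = -86.40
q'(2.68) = -78.89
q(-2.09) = 27.39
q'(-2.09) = -35.26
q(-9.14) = 2110.19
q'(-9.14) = -700.74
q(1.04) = -12.63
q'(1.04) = -18.92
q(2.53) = -75.13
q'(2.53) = -71.45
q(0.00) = -1.67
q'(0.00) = -5.31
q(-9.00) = 2013.61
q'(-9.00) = -679.05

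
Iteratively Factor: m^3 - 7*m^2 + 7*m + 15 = (m - 3)*(m^2 - 4*m - 5) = (m - 3)*(m + 1)*(m - 5)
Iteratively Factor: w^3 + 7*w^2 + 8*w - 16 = (w - 1)*(w^2 + 8*w + 16) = (w - 1)*(w + 4)*(w + 4)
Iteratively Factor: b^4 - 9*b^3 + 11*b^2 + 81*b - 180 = (b - 4)*(b^3 - 5*b^2 - 9*b + 45) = (b - 4)*(b - 3)*(b^2 - 2*b - 15) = (b - 4)*(b - 3)*(b + 3)*(b - 5)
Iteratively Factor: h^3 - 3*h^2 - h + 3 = (h + 1)*(h^2 - 4*h + 3) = (h - 3)*(h + 1)*(h - 1)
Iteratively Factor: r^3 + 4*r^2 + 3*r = (r)*(r^2 + 4*r + 3) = r*(r + 1)*(r + 3)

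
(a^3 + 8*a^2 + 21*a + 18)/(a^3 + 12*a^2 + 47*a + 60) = (a^2 + 5*a + 6)/(a^2 + 9*a + 20)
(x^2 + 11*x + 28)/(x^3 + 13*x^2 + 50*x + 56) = 1/(x + 2)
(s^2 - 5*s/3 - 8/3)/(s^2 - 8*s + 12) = (3*s^2 - 5*s - 8)/(3*(s^2 - 8*s + 12))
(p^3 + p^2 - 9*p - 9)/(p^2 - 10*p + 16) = (p^3 + p^2 - 9*p - 9)/(p^2 - 10*p + 16)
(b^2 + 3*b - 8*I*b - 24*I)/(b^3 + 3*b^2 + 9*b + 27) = (b - 8*I)/(b^2 + 9)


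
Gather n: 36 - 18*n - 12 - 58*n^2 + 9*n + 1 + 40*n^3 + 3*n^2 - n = 40*n^3 - 55*n^2 - 10*n + 25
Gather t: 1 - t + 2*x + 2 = -t + 2*x + 3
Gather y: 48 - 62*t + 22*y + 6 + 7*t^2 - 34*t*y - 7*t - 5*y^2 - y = 7*t^2 - 69*t - 5*y^2 + y*(21 - 34*t) + 54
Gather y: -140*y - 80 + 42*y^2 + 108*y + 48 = 42*y^2 - 32*y - 32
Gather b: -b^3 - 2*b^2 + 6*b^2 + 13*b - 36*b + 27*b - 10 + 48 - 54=-b^3 + 4*b^2 + 4*b - 16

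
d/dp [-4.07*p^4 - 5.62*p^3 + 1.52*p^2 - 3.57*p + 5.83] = -16.28*p^3 - 16.86*p^2 + 3.04*p - 3.57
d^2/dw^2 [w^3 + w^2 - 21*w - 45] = 6*w + 2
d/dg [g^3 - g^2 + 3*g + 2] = 3*g^2 - 2*g + 3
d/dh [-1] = 0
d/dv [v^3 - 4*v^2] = v*(3*v - 8)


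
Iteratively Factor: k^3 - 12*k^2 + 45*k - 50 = (k - 2)*(k^2 - 10*k + 25) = (k - 5)*(k - 2)*(k - 5)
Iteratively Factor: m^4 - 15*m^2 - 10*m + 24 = (m - 4)*(m^3 + 4*m^2 + m - 6) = (m - 4)*(m - 1)*(m^2 + 5*m + 6) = (m - 4)*(m - 1)*(m + 2)*(m + 3)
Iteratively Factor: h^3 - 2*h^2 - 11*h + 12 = (h - 4)*(h^2 + 2*h - 3) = (h - 4)*(h + 3)*(h - 1)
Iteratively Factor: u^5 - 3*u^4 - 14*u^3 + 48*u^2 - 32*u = (u - 1)*(u^4 - 2*u^3 - 16*u^2 + 32*u) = (u - 1)*(u + 4)*(u^3 - 6*u^2 + 8*u) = (u - 2)*(u - 1)*(u + 4)*(u^2 - 4*u) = (u - 4)*(u - 2)*(u - 1)*(u + 4)*(u)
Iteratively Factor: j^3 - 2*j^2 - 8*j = (j)*(j^2 - 2*j - 8) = j*(j - 4)*(j + 2)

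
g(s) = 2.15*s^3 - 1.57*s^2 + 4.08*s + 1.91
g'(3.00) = 52.71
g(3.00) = 58.07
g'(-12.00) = 970.56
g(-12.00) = -3988.33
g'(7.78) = 370.06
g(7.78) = 951.08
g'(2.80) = 45.86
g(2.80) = 48.22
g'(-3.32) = 85.60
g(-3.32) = -107.62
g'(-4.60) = 155.01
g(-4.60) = -259.35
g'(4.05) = 97.16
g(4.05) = 135.51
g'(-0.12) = 4.55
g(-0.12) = 1.39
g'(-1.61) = 25.85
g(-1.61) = -17.70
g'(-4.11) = 125.94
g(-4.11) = -190.65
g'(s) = 6.45*s^2 - 3.14*s + 4.08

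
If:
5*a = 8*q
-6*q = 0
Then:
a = 0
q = 0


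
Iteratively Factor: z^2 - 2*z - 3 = (z - 3)*(z + 1)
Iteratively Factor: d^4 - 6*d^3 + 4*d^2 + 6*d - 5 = (d + 1)*(d^3 - 7*d^2 + 11*d - 5) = (d - 5)*(d + 1)*(d^2 - 2*d + 1) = (d - 5)*(d - 1)*(d + 1)*(d - 1)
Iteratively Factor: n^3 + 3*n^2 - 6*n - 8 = (n + 1)*(n^2 + 2*n - 8) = (n - 2)*(n + 1)*(n + 4)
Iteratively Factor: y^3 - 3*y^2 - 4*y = (y)*(y^2 - 3*y - 4) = y*(y - 4)*(y + 1)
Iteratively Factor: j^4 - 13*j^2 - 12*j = (j + 1)*(j^3 - j^2 - 12*j) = (j + 1)*(j + 3)*(j^2 - 4*j) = (j - 4)*(j + 1)*(j + 3)*(j)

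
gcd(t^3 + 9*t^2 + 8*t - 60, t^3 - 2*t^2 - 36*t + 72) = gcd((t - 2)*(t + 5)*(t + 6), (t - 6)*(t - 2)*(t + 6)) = t^2 + 4*t - 12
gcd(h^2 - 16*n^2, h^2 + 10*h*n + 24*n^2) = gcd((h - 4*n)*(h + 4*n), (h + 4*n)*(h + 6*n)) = h + 4*n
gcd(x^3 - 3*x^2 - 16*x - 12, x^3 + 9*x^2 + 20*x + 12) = x^2 + 3*x + 2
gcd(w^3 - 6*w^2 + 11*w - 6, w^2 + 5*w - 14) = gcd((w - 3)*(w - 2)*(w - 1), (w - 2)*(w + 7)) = w - 2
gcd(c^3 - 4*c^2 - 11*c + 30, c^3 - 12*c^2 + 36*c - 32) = c - 2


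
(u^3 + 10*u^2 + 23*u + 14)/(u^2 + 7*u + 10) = (u^2 + 8*u + 7)/(u + 5)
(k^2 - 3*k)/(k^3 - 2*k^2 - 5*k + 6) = k/(k^2 + k - 2)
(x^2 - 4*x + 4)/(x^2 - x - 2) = (x - 2)/(x + 1)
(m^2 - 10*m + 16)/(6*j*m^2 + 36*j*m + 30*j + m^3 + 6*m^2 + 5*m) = (m^2 - 10*m + 16)/(6*j*m^2 + 36*j*m + 30*j + m^3 + 6*m^2 + 5*m)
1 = 1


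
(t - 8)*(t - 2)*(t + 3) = t^3 - 7*t^2 - 14*t + 48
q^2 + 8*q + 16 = (q + 4)^2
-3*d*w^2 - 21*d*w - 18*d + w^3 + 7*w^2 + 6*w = (-3*d + w)*(w + 1)*(w + 6)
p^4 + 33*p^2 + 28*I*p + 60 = (p - 6*I)*(p - I)*(p + 2*I)*(p + 5*I)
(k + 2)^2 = k^2 + 4*k + 4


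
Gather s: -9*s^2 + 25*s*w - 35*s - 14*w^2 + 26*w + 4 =-9*s^2 + s*(25*w - 35) - 14*w^2 + 26*w + 4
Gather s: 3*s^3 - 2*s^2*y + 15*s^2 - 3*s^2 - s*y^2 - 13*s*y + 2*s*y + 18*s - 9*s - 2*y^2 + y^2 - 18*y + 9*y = 3*s^3 + s^2*(12 - 2*y) + s*(-y^2 - 11*y + 9) - y^2 - 9*y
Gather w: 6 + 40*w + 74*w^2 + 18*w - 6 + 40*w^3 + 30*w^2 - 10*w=40*w^3 + 104*w^2 + 48*w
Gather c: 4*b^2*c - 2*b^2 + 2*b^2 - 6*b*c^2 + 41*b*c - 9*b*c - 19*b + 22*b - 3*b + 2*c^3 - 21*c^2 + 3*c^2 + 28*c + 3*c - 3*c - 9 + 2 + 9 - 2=2*c^3 + c^2*(-6*b - 18) + c*(4*b^2 + 32*b + 28)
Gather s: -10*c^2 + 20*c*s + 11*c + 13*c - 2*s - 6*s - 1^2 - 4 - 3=-10*c^2 + 24*c + s*(20*c - 8) - 8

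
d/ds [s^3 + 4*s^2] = s*(3*s + 8)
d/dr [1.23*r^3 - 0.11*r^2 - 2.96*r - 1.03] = 3.69*r^2 - 0.22*r - 2.96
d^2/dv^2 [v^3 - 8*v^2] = 6*v - 16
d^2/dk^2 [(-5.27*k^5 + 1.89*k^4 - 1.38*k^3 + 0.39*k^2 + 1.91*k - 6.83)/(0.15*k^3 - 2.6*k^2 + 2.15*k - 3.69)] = (-0.23715*k^9 + 12.3318*k^8 - 223.94865*k^7 + 506.29148*k^6 - 1256.5995*k^5 + 1399.26735*k^4 - 1586.73188*k^3 + 74.497938*k^2 - 16.292778*k + 108.837218)/(0.003375*k^9 - 0.1755*k^8 + 3.187125*k^7 - 22.856075*k^6 + 54.316725*k^5 - 118.02885*k^4 + 139.82822*k^3 - 157.376655*k^2 + 87.823845*k - 50.243409)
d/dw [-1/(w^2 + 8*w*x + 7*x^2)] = 2*(w + 4*x)/(w^2 + 8*w*x + 7*x^2)^2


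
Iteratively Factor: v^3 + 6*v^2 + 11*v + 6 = (v + 2)*(v^2 + 4*v + 3) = (v + 2)*(v + 3)*(v + 1)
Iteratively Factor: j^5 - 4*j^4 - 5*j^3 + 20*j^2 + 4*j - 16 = (j - 4)*(j^4 - 5*j^2 + 4) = (j - 4)*(j + 2)*(j^3 - 2*j^2 - j + 2) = (j - 4)*(j + 1)*(j + 2)*(j^2 - 3*j + 2) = (j - 4)*(j - 1)*(j + 1)*(j + 2)*(j - 2)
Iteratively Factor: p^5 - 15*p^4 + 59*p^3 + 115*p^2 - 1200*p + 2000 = (p - 4)*(p^4 - 11*p^3 + 15*p^2 + 175*p - 500) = (p - 5)*(p - 4)*(p^3 - 6*p^2 - 15*p + 100) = (p - 5)*(p - 4)*(p + 4)*(p^2 - 10*p + 25) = (p - 5)^2*(p - 4)*(p + 4)*(p - 5)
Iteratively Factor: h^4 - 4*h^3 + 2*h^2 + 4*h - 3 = (h - 1)*(h^3 - 3*h^2 - h + 3) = (h - 3)*(h - 1)*(h^2 - 1) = (h - 3)*(h - 1)^2*(h + 1)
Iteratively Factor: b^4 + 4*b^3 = (b + 4)*(b^3) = b*(b + 4)*(b^2) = b^2*(b + 4)*(b)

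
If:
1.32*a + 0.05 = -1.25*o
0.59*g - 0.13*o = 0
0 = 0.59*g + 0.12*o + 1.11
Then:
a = 4.17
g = -0.98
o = -4.44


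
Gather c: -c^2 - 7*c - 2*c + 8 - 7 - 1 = -c^2 - 9*c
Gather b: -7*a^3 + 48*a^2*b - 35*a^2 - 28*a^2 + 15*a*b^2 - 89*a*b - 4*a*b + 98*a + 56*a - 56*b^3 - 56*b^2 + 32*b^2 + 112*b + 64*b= -7*a^3 - 63*a^2 + 154*a - 56*b^3 + b^2*(15*a - 24) + b*(48*a^2 - 93*a + 176)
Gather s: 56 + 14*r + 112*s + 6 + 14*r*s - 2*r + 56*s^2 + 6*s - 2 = 12*r + 56*s^2 + s*(14*r + 118) + 60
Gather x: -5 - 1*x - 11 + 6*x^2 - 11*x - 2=6*x^2 - 12*x - 18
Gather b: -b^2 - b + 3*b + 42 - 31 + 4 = -b^2 + 2*b + 15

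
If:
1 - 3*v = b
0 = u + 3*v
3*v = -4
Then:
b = 5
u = 4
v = -4/3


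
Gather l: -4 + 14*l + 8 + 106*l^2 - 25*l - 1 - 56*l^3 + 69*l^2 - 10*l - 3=-56*l^3 + 175*l^2 - 21*l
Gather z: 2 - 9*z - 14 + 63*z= 54*z - 12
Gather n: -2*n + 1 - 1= -2*n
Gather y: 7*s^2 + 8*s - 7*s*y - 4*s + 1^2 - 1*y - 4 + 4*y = 7*s^2 + 4*s + y*(3 - 7*s) - 3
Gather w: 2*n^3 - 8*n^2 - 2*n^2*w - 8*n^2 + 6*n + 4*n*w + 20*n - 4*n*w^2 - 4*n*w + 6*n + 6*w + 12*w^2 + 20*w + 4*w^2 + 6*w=2*n^3 - 16*n^2 + 32*n + w^2*(16 - 4*n) + w*(32 - 2*n^2)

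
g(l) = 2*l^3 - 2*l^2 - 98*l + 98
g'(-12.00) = 814.00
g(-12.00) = -2470.00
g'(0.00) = -98.00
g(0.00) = 98.00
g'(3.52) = -37.74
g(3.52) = -184.51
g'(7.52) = 211.22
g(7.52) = 98.46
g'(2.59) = -68.11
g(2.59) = -134.49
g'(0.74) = -97.67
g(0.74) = 25.20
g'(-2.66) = -44.91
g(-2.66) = 306.89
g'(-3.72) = -0.09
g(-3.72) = 331.93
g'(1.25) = -93.62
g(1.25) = -23.72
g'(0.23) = -98.60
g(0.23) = 75.38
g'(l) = 6*l^2 - 4*l - 98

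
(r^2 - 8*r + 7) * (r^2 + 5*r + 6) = r^4 - 3*r^3 - 27*r^2 - 13*r + 42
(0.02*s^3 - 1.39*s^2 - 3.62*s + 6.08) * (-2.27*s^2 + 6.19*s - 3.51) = -0.0454*s^5 + 3.2791*s^4 - 0.456900000000001*s^3 - 31.3305*s^2 + 50.3414*s - 21.3408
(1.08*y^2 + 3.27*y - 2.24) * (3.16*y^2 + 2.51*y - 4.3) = 3.4128*y^4 + 13.044*y^3 - 3.5147*y^2 - 19.6834*y + 9.632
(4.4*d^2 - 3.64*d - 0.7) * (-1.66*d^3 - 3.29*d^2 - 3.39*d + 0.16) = -7.304*d^5 - 8.4336*d^4 - 1.7784*d^3 + 15.3466*d^2 + 1.7906*d - 0.112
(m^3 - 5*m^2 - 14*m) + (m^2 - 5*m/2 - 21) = m^3 - 4*m^2 - 33*m/2 - 21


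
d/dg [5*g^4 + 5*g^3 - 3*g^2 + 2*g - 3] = 20*g^3 + 15*g^2 - 6*g + 2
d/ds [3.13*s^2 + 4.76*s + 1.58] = 6.26*s + 4.76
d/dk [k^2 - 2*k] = 2*k - 2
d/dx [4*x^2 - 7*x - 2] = 8*x - 7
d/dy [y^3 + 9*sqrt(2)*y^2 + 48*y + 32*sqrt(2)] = 3*y^2 + 18*sqrt(2)*y + 48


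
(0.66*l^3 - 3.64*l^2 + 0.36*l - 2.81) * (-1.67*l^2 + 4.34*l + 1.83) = -1.1022*l^5 + 8.9432*l^4 - 15.191*l^3 - 0.4061*l^2 - 11.5366*l - 5.1423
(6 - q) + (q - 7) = -1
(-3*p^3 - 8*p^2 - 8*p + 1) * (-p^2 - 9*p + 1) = 3*p^5 + 35*p^4 + 77*p^3 + 63*p^2 - 17*p + 1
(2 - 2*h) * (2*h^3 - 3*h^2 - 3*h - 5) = -4*h^4 + 10*h^3 + 4*h - 10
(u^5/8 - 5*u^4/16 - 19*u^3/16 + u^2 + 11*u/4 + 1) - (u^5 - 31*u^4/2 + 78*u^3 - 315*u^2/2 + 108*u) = -7*u^5/8 + 243*u^4/16 - 1267*u^3/16 + 317*u^2/2 - 421*u/4 + 1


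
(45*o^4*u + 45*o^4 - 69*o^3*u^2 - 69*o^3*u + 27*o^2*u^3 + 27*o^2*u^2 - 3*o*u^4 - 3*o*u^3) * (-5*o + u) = -225*o^5*u - 225*o^5 + 390*o^4*u^2 + 390*o^4*u - 204*o^3*u^3 - 204*o^3*u^2 + 42*o^2*u^4 + 42*o^2*u^3 - 3*o*u^5 - 3*o*u^4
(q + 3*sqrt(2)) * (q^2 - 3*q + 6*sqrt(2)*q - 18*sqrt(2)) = q^3 - 3*q^2 + 9*sqrt(2)*q^2 - 27*sqrt(2)*q + 36*q - 108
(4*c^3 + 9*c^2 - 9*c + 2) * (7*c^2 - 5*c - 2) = 28*c^5 + 43*c^4 - 116*c^3 + 41*c^2 + 8*c - 4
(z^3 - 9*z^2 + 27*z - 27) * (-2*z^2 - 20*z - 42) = -2*z^5 - 2*z^4 + 84*z^3 - 108*z^2 - 594*z + 1134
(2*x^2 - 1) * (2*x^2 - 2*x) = 4*x^4 - 4*x^3 - 2*x^2 + 2*x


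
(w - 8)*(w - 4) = w^2 - 12*w + 32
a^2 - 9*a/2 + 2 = (a - 4)*(a - 1/2)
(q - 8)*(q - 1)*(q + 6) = q^3 - 3*q^2 - 46*q + 48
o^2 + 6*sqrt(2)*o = o*(o + 6*sqrt(2))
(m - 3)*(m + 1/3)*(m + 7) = m^3 + 13*m^2/3 - 59*m/3 - 7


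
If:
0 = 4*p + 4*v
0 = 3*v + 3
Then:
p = 1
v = -1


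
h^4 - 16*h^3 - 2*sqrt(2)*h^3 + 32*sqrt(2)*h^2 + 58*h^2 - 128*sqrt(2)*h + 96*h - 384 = (h - 8)^2*(h - 3*sqrt(2))*(h + sqrt(2))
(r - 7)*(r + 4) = r^2 - 3*r - 28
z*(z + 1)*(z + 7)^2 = z^4 + 15*z^3 + 63*z^2 + 49*z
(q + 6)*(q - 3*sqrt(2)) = q^2 - 3*sqrt(2)*q + 6*q - 18*sqrt(2)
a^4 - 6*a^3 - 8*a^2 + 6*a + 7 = (a - 7)*(a - 1)*(a + 1)^2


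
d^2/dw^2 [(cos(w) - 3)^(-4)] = 4*(4*sin(w)^2 - 3*cos(w) + 1)/(cos(w) - 3)^6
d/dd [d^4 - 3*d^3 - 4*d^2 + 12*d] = 4*d^3 - 9*d^2 - 8*d + 12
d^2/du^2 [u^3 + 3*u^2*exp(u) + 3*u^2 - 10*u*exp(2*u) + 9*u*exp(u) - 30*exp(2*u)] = 3*u^2*exp(u) - 40*u*exp(2*u) + 21*u*exp(u) + 6*u - 160*exp(2*u) + 24*exp(u) + 6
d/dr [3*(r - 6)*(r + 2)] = 6*r - 12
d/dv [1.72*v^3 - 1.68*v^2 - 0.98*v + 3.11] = 5.16*v^2 - 3.36*v - 0.98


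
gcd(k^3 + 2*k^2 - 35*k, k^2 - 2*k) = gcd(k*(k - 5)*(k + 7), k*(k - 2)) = k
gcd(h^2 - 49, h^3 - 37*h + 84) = h + 7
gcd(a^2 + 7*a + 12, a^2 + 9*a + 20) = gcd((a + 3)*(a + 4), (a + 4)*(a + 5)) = a + 4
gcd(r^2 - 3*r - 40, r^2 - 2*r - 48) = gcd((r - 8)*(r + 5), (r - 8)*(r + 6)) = r - 8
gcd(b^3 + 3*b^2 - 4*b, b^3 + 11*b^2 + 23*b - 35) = b - 1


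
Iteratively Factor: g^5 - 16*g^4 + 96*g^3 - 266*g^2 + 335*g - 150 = (g - 2)*(g^4 - 14*g^3 + 68*g^2 - 130*g + 75) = (g - 2)*(g - 1)*(g^3 - 13*g^2 + 55*g - 75) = (g - 5)*(g - 2)*(g - 1)*(g^2 - 8*g + 15) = (g - 5)*(g - 3)*(g - 2)*(g - 1)*(g - 5)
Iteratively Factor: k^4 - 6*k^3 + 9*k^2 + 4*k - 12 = (k + 1)*(k^3 - 7*k^2 + 16*k - 12) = (k - 2)*(k + 1)*(k^2 - 5*k + 6) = (k - 3)*(k - 2)*(k + 1)*(k - 2)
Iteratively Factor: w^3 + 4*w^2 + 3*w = (w)*(w^2 + 4*w + 3) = w*(w + 3)*(w + 1)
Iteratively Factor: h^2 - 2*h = (h - 2)*(h)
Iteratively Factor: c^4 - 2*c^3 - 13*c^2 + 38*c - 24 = (c + 4)*(c^3 - 6*c^2 + 11*c - 6) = (c - 3)*(c + 4)*(c^2 - 3*c + 2) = (c - 3)*(c - 2)*(c + 4)*(c - 1)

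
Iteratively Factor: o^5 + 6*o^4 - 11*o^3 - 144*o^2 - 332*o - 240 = (o + 2)*(o^4 + 4*o^3 - 19*o^2 - 106*o - 120) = (o + 2)*(o + 3)*(o^3 + o^2 - 22*o - 40) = (o + 2)^2*(o + 3)*(o^2 - o - 20) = (o + 2)^2*(o + 3)*(o + 4)*(o - 5)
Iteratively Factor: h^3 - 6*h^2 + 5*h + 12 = (h - 3)*(h^2 - 3*h - 4) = (h - 3)*(h + 1)*(h - 4)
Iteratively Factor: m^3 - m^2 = (m - 1)*(m^2) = m*(m - 1)*(m)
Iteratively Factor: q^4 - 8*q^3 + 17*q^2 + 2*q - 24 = (q - 2)*(q^3 - 6*q^2 + 5*q + 12) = (q - 4)*(q - 2)*(q^2 - 2*q - 3) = (q - 4)*(q - 2)*(q + 1)*(q - 3)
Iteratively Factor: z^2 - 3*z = (z)*(z - 3)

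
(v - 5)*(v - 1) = v^2 - 6*v + 5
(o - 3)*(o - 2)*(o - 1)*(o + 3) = o^4 - 3*o^3 - 7*o^2 + 27*o - 18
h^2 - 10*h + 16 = (h - 8)*(h - 2)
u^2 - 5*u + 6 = (u - 3)*(u - 2)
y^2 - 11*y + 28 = (y - 7)*(y - 4)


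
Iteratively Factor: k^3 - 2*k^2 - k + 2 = (k + 1)*(k^2 - 3*k + 2) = (k - 1)*(k + 1)*(k - 2)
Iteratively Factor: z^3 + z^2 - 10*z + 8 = (z + 4)*(z^2 - 3*z + 2) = (z - 2)*(z + 4)*(z - 1)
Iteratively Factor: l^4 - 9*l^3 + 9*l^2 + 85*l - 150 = (l + 3)*(l^3 - 12*l^2 + 45*l - 50) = (l - 2)*(l + 3)*(l^2 - 10*l + 25) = (l - 5)*(l - 2)*(l + 3)*(l - 5)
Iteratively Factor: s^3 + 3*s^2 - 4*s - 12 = (s + 2)*(s^2 + s - 6) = (s - 2)*(s + 2)*(s + 3)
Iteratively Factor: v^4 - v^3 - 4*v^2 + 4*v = (v + 2)*(v^3 - 3*v^2 + 2*v) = (v - 2)*(v + 2)*(v^2 - v) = v*(v - 2)*(v + 2)*(v - 1)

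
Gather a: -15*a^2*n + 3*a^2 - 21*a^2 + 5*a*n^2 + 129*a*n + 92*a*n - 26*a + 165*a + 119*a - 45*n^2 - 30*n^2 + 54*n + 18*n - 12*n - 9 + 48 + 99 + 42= a^2*(-15*n - 18) + a*(5*n^2 + 221*n + 258) - 75*n^2 + 60*n + 180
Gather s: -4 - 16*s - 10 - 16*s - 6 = -32*s - 20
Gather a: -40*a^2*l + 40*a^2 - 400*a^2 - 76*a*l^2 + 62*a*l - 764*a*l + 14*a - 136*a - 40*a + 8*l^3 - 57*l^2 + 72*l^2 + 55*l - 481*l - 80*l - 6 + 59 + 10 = a^2*(-40*l - 360) + a*(-76*l^2 - 702*l - 162) + 8*l^3 + 15*l^2 - 506*l + 63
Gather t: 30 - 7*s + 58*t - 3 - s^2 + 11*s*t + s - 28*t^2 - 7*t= -s^2 - 6*s - 28*t^2 + t*(11*s + 51) + 27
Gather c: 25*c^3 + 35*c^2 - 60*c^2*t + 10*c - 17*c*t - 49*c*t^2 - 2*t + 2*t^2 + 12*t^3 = 25*c^3 + c^2*(35 - 60*t) + c*(-49*t^2 - 17*t + 10) + 12*t^3 + 2*t^2 - 2*t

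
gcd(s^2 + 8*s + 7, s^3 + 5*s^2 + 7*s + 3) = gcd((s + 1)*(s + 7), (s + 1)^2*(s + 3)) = s + 1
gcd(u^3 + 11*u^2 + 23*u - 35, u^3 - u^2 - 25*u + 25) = u^2 + 4*u - 5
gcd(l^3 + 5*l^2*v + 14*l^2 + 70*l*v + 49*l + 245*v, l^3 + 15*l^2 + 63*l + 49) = l^2 + 14*l + 49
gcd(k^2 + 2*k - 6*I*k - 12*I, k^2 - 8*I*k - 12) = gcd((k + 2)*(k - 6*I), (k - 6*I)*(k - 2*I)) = k - 6*I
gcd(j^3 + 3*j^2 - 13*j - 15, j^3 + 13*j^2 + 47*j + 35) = j^2 + 6*j + 5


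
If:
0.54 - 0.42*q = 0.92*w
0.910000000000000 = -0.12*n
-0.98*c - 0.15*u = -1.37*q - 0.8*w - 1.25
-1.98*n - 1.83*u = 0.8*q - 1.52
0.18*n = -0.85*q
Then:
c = 2.13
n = -7.58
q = 1.61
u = 8.33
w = -0.15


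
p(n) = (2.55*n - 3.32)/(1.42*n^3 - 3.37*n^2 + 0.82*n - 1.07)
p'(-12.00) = 0.00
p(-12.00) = 0.01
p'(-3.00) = 0.09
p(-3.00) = 0.15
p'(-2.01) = 0.25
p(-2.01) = 0.30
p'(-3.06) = 0.09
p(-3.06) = 0.15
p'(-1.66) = 0.40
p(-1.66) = 0.41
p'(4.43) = -0.08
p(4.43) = 0.13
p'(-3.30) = 0.07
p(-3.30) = 0.13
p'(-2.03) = 0.25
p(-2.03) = 0.30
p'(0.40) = -4.08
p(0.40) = 1.93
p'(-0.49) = 2.88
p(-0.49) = 1.87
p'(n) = (2.55*n - 3.32)*(-4.26*n^2 + 6.74*n - 0.82)/(1.42*n^3 - 3.37*n^2 + 0.82*n - 1.07)^2 + 2.55/(1.42*n^3 - 3.37*n^2 + 0.82*n - 1.07)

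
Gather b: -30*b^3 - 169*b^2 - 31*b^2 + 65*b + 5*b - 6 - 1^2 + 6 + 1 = -30*b^3 - 200*b^2 + 70*b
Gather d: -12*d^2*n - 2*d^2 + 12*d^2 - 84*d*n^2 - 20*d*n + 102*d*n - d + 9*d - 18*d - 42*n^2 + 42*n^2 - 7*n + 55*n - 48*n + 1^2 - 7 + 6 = d^2*(10 - 12*n) + d*(-84*n^2 + 82*n - 10)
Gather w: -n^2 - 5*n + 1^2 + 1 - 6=-n^2 - 5*n - 4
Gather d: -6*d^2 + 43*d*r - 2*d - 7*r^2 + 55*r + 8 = -6*d^2 + d*(43*r - 2) - 7*r^2 + 55*r + 8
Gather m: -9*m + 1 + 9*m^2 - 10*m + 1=9*m^2 - 19*m + 2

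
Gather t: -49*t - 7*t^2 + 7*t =-7*t^2 - 42*t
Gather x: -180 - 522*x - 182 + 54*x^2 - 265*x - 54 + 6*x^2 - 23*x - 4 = 60*x^2 - 810*x - 420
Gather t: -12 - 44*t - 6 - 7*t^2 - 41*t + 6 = -7*t^2 - 85*t - 12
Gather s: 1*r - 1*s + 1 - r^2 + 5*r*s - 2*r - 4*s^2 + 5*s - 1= -r^2 - r - 4*s^2 + s*(5*r + 4)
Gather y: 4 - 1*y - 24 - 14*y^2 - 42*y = -14*y^2 - 43*y - 20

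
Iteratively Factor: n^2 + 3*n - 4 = (n + 4)*(n - 1)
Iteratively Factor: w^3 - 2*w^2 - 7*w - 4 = (w + 1)*(w^2 - 3*w - 4) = (w - 4)*(w + 1)*(w + 1)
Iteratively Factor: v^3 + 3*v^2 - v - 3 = (v + 3)*(v^2 - 1) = (v - 1)*(v + 3)*(v + 1)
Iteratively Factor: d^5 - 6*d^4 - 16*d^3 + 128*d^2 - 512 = (d + 2)*(d^4 - 8*d^3 + 128*d - 256) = (d - 4)*(d + 2)*(d^3 - 4*d^2 - 16*d + 64) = (d - 4)*(d + 2)*(d + 4)*(d^2 - 8*d + 16) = (d - 4)^2*(d + 2)*(d + 4)*(d - 4)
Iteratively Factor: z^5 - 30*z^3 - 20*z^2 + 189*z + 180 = (z + 3)*(z^4 - 3*z^3 - 21*z^2 + 43*z + 60) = (z + 1)*(z + 3)*(z^3 - 4*z^2 - 17*z + 60) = (z + 1)*(z + 3)*(z + 4)*(z^2 - 8*z + 15) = (z - 3)*(z + 1)*(z + 3)*(z + 4)*(z - 5)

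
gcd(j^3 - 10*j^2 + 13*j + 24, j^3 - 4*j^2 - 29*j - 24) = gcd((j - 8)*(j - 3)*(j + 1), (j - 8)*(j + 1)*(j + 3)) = j^2 - 7*j - 8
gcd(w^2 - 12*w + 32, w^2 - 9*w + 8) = w - 8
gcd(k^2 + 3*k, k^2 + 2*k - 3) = k + 3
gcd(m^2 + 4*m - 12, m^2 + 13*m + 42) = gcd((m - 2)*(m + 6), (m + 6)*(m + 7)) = m + 6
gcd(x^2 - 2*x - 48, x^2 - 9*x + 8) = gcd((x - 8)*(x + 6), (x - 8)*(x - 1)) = x - 8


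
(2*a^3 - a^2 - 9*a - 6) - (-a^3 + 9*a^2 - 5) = 3*a^3 - 10*a^2 - 9*a - 1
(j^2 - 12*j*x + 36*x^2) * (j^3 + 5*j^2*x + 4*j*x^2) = j^5 - 7*j^4*x - 20*j^3*x^2 + 132*j^2*x^3 + 144*j*x^4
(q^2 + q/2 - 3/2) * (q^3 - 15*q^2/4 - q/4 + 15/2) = q^5 - 13*q^4/4 - 29*q^3/8 + 13*q^2 + 33*q/8 - 45/4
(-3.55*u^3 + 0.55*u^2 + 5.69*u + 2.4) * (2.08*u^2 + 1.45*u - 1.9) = -7.384*u^5 - 4.0035*u^4 + 19.3777*u^3 + 12.1975*u^2 - 7.331*u - 4.56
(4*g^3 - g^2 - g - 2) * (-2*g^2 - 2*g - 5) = -8*g^5 - 6*g^4 - 16*g^3 + 11*g^2 + 9*g + 10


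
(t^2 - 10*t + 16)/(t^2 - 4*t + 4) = (t - 8)/(t - 2)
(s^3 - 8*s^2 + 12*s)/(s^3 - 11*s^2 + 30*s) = (s - 2)/(s - 5)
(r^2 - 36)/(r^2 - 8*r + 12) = (r + 6)/(r - 2)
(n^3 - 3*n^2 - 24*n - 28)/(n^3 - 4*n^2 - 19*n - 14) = (n + 2)/(n + 1)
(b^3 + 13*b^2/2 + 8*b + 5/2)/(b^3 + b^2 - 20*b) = (2*b^2 + 3*b + 1)/(2*b*(b - 4))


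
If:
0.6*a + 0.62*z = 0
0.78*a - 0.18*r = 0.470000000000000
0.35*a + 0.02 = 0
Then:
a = -0.06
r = -2.86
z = 0.06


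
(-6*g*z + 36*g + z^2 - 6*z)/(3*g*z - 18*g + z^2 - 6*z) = (-6*g + z)/(3*g + z)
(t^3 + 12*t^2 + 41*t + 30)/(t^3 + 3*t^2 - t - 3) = (t^2 + 11*t + 30)/(t^2 + 2*t - 3)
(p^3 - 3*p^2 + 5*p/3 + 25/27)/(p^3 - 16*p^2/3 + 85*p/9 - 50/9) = (p + 1/3)/(p - 2)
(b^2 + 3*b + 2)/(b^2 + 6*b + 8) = (b + 1)/(b + 4)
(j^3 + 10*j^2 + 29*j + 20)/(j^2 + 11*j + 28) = (j^2 + 6*j + 5)/(j + 7)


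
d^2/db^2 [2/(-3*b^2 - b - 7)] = 4*(9*b^2 + 3*b - (6*b + 1)^2 + 21)/(3*b^2 + b + 7)^3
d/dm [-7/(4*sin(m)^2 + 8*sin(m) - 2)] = 14*(sin(m) + 1)*cos(m)/(4*sin(m) - cos(2*m))^2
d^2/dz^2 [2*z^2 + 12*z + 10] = 4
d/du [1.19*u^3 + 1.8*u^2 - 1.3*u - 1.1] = 3.57*u^2 + 3.6*u - 1.3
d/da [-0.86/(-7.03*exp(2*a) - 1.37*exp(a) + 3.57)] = (-12.0916*exp(a) - 1.1782)*exp(a)/(7.03*exp(2*a) + 1.37*exp(a) - 3.57)^2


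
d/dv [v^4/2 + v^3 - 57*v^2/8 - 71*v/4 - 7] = 2*v^3 + 3*v^2 - 57*v/4 - 71/4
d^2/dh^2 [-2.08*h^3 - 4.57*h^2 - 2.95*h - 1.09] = -12.48*h - 9.14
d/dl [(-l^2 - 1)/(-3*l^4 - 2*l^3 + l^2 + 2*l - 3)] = 2*(l*(3*l^4 + 2*l^3 - l^2 - 2*l + 3) - (l^2 + 1)*(6*l^3 + 3*l^2 - l - 1))/(3*l^4 + 2*l^3 - l^2 - 2*l + 3)^2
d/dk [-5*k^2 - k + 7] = -10*k - 1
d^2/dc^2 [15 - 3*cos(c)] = 3*cos(c)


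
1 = 1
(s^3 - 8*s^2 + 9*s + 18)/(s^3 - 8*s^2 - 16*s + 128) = (s^3 - 8*s^2 + 9*s + 18)/(s^3 - 8*s^2 - 16*s + 128)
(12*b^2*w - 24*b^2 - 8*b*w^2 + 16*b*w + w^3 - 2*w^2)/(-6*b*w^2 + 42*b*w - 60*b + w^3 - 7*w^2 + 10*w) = (-2*b + w)/(w - 5)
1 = 1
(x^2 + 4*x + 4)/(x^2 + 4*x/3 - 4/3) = 3*(x + 2)/(3*x - 2)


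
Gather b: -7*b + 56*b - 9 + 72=49*b + 63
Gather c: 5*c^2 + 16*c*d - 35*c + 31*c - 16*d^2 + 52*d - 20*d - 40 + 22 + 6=5*c^2 + c*(16*d - 4) - 16*d^2 + 32*d - 12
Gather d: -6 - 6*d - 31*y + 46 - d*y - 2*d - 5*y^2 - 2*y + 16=d*(-y - 8) - 5*y^2 - 33*y + 56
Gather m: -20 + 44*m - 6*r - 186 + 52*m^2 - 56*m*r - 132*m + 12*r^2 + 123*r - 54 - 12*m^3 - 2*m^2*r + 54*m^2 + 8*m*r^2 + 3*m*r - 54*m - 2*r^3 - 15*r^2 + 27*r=-12*m^3 + m^2*(106 - 2*r) + m*(8*r^2 - 53*r - 142) - 2*r^3 - 3*r^2 + 144*r - 260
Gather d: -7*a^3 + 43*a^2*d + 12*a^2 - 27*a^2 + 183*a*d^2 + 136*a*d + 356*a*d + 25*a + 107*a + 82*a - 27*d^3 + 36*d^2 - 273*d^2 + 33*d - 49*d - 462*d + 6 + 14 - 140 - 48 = -7*a^3 - 15*a^2 + 214*a - 27*d^3 + d^2*(183*a - 237) + d*(43*a^2 + 492*a - 478) - 168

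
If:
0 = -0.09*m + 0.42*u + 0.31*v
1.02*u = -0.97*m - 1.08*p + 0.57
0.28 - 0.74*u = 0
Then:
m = 3.44444444444444*v + 1.76576576576577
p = -3.09362139917695*v - 1.4154988321655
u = 0.38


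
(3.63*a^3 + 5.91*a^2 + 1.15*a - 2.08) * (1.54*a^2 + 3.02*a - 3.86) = 5.5902*a^5 + 20.064*a^4 + 5.6074*a^3 - 22.5428*a^2 - 10.7206*a + 8.0288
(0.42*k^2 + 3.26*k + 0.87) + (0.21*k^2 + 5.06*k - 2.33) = 0.63*k^2 + 8.32*k - 1.46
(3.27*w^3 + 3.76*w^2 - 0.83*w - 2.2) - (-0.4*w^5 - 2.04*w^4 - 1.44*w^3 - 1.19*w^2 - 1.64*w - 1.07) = 0.4*w^5 + 2.04*w^4 + 4.71*w^3 + 4.95*w^2 + 0.81*w - 1.13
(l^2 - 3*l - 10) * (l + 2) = l^3 - l^2 - 16*l - 20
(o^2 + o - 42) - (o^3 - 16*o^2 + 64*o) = -o^3 + 17*o^2 - 63*o - 42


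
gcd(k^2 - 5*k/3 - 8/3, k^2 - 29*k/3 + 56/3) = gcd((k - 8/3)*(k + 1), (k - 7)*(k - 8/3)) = k - 8/3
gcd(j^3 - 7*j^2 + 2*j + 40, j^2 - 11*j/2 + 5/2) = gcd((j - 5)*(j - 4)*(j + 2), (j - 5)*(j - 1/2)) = j - 5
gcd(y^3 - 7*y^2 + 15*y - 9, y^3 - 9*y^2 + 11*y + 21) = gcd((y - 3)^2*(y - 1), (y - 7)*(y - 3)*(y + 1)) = y - 3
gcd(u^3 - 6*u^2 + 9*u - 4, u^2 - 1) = u - 1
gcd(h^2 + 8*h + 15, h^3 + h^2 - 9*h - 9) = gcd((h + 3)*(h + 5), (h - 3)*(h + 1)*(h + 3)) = h + 3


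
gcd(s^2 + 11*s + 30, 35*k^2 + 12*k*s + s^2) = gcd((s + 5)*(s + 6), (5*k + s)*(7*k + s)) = 1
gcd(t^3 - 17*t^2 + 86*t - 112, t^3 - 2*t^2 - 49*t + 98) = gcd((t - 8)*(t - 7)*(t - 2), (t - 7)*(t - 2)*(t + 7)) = t^2 - 9*t + 14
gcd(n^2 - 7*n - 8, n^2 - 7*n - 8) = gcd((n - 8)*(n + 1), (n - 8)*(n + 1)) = n^2 - 7*n - 8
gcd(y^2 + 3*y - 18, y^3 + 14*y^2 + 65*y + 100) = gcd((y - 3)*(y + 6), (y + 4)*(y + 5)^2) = 1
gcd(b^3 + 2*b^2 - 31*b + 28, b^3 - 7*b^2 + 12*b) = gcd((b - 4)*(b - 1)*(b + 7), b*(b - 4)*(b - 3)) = b - 4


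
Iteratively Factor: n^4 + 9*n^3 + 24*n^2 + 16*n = (n + 4)*(n^3 + 5*n^2 + 4*n) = (n + 4)^2*(n^2 + n) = n*(n + 4)^2*(n + 1)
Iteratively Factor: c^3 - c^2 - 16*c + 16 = (c - 1)*(c^2 - 16) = (c - 1)*(c + 4)*(c - 4)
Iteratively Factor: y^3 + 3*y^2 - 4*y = (y)*(y^2 + 3*y - 4) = y*(y + 4)*(y - 1)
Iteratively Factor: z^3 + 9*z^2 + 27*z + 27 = (z + 3)*(z^2 + 6*z + 9) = (z + 3)^2*(z + 3)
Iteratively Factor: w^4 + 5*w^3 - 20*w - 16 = (w + 4)*(w^3 + w^2 - 4*w - 4) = (w - 2)*(w + 4)*(w^2 + 3*w + 2) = (w - 2)*(w + 2)*(w + 4)*(w + 1)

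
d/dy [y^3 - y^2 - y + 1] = 3*y^2 - 2*y - 1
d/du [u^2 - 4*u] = 2*u - 4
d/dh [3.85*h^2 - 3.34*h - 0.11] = 7.7*h - 3.34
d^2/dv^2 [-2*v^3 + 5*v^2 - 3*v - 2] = 10 - 12*v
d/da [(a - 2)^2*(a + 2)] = (a - 2)*(3*a + 2)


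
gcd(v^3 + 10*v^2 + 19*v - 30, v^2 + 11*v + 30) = v^2 + 11*v + 30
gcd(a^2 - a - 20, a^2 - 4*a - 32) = a + 4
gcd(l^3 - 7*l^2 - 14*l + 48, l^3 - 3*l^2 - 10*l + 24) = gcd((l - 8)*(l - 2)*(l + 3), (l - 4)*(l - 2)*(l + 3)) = l^2 + l - 6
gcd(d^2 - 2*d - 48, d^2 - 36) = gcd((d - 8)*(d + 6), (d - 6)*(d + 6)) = d + 6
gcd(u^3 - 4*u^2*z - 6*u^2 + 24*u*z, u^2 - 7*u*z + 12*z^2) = -u + 4*z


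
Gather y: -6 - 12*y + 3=-12*y - 3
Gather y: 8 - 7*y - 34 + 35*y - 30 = 28*y - 56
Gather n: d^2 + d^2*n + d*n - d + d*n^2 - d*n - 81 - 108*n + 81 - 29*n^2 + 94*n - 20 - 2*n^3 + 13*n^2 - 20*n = d^2 - d - 2*n^3 + n^2*(d - 16) + n*(d^2 - 34) - 20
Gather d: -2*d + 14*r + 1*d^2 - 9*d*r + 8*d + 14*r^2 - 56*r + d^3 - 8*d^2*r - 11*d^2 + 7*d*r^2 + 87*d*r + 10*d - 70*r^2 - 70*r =d^3 + d^2*(-8*r - 10) + d*(7*r^2 + 78*r + 16) - 56*r^2 - 112*r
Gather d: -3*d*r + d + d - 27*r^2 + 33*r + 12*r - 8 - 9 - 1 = d*(2 - 3*r) - 27*r^2 + 45*r - 18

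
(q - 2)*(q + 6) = q^2 + 4*q - 12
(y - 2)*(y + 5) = y^2 + 3*y - 10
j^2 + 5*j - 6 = (j - 1)*(j + 6)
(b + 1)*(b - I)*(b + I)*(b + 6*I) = b^4 + b^3 + 6*I*b^3 + b^2 + 6*I*b^2 + b + 6*I*b + 6*I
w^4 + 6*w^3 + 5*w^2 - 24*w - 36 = (w - 2)*(w + 2)*(w + 3)^2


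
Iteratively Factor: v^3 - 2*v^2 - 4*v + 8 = (v + 2)*(v^2 - 4*v + 4) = (v - 2)*(v + 2)*(v - 2)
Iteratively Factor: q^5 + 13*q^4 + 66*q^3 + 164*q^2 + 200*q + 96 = (q + 4)*(q^4 + 9*q^3 + 30*q^2 + 44*q + 24) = (q + 2)*(q + 4)*(q^3 + 7*q^2 + 16*q + 12) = (q + 2)*(q + 3)*(q + 4)*(q^2 + 4*q + 4) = (q + 2)^2*(q + 3)*(q + 4)*(q + 2)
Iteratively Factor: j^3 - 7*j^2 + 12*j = (j - 4)*(j^2 - 3*j) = (j - 4)*(j - 3)*(j)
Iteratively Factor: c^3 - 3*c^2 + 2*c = (c - 2)*(c^2 - c) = c*(c - 2)*(c - 1)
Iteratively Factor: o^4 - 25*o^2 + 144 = (o - 3)*(o^3 + 3*o^2 - 16*o - 48) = (o - 4)*(o - 3)*(o^2 + 7*o + 12) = (o - 4)*(o - 3)*(o + 3)*(o + 4)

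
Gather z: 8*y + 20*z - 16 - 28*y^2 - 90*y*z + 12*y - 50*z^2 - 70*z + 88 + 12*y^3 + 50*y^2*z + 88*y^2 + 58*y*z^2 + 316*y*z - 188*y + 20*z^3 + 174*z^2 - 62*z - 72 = 12*y^3 + 60*y^2 - 168*y + 20*z^3 + z^2*(58*y + 124) + z*(50*y^2 + 226*y - 112)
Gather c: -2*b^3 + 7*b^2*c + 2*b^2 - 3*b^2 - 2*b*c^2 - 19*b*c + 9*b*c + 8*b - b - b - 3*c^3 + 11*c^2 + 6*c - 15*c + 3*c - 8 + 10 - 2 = -2*b^3 - b^2 + 6*b - 3*c^3 + c^2*(11 - 2*b) + c*(7*b^2 - 10*b - 6)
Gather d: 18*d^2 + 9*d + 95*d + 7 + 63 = 18*d^2 + 104*d + 70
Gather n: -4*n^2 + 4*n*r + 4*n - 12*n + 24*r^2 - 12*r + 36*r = -4*n^2 + n*(4*r - 8) + 24*r^2 + 24*r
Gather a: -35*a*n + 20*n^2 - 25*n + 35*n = -35*a*n + 20*n^2 + 10*n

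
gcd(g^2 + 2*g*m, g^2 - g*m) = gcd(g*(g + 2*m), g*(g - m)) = g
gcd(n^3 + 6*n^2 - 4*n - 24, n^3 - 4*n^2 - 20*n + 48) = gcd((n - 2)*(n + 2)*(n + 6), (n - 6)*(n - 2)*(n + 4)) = n - 2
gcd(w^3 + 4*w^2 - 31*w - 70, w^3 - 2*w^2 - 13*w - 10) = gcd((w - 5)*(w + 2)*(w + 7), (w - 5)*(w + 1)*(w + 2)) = w^2 - 3*w - 10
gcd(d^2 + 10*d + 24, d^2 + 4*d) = d + 4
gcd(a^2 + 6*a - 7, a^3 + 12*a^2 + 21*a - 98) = a + 7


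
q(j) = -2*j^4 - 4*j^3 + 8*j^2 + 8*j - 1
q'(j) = -8*j^3 - 12*j^2 + 16*j + 8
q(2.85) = -137.77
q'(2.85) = -229.06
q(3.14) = -215.26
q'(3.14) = -307.75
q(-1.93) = 14.37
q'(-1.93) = -10.07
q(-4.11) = -191.72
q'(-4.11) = 294.95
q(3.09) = -200.24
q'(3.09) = -293.17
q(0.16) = 0.47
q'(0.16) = 10.22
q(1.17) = 9.16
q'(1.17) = -2.52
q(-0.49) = -2.64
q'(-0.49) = -1.78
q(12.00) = -47137.00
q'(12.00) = -15352.00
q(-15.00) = -86071.00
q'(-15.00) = 24068.00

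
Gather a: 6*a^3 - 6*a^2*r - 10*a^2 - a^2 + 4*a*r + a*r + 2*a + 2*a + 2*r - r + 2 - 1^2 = 6*a^3 + a^2*(-6*r - 11) + a*(5*r + 4) + r + 1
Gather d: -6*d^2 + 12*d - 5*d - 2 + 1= -6*d^2 + 7*d - 1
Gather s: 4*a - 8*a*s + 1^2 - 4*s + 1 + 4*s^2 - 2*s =4*a + 4*s^2 + s*(-8*a - 6) + 2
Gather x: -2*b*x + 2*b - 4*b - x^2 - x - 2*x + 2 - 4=-2*b - x^2 + x*(-2*b - 3) - 2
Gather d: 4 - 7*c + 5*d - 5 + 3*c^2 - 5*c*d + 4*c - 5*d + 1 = 3*c^2 - 5*c*d - 3*c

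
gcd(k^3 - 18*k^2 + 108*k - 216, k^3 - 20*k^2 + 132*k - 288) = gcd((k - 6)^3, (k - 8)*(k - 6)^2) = k^2 - 12*k + 36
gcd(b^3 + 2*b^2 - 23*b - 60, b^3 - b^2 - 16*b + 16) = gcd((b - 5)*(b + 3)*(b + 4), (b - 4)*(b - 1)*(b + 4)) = b + 4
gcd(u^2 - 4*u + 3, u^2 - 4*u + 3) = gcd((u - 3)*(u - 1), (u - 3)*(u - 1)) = u^2 - 4*u + 3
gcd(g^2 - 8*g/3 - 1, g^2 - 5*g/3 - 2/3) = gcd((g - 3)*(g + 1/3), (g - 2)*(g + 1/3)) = g + 1/3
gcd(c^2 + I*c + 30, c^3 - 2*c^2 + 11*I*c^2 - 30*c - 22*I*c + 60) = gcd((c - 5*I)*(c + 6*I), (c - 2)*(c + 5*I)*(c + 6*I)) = c + 6*I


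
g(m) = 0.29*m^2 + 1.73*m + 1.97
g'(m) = 0.58*m + 1.73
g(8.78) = 39.52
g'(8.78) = 6.82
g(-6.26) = 2.50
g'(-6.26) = -1.90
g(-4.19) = -0.19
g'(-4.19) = -0.70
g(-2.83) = -0.60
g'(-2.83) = 0.09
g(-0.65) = 0.97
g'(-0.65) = 1.35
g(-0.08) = 1.83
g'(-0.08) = 1.68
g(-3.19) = -0.60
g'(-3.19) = -0.12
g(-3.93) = -0.35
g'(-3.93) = -0.55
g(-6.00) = 2.03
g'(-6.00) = -1.75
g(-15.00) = 41.27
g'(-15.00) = -6.97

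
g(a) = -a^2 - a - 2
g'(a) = -2*a - 1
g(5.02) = -32.22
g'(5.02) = -11.04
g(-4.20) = -15.44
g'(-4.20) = 7.40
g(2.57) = -11.17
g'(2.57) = -6.14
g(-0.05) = -1.95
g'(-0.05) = -0.90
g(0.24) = -2.30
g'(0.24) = -1.48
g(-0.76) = -1.82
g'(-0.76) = 0.52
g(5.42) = -36.80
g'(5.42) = -11.84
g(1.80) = -7.04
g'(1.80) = -4.60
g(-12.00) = -134.00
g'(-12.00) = 23.00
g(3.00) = -14.00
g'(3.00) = -7.00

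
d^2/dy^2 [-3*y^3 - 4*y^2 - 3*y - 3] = -18*y - 8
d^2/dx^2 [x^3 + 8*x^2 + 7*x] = 6*x + 16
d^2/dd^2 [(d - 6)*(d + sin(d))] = (6 - d)*sin(d) + 2*cos(d) + 2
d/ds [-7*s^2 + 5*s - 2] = 5 - 14*s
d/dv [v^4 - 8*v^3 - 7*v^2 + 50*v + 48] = 4*v^3 - 24*v^2 - 14*v + 50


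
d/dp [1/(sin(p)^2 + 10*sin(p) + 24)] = -2*(sin(p) + 5)*cos(p)/(sin(p)^2 + 10*sin(p) + 24)^2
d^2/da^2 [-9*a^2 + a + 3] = -18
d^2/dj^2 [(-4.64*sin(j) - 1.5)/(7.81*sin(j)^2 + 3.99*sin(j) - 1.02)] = (283.021904*sin(j)^5 + 221.385384*sin(j)^4 - 204.03625*sin(j)^3 - 458.403678*sin(j)^2 - 491.303952*sin(j) - 109.426644)/(7.81*sin(j)^2 + 3.99*sin(j) - 1.02)^3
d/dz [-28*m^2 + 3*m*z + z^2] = 3*m + 2*z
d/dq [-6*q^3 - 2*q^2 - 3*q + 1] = -18*q^2 - 4*q - 3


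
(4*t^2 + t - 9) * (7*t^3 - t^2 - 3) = 28*t^5 + 3*t^4 - 64*t^3 - 3*t^2 - 3*t + 27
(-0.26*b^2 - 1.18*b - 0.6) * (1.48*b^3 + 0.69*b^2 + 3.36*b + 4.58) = -0.3848*b^5 - 1.9258*b^4 - 2.5758*b^3 - 5.5696*b^2 - 7.4204*b - 2.748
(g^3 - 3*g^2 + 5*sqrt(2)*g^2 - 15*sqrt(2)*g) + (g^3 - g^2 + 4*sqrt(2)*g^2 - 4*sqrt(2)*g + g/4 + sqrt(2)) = 2*g^3 - 4*g^2 + 9*sqrt(2)*g^2 - 19*sqrt(2)*g + g/4 + sqrt(2)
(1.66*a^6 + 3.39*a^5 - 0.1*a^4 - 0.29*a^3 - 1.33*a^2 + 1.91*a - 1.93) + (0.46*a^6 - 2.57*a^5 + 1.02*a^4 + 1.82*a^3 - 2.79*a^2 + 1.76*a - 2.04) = 2.12*a^6 + 0.82*a^5 + 0.92*a^4 + 1.53*a^3 - 4.12*a^2 + 3.67*a - 3.97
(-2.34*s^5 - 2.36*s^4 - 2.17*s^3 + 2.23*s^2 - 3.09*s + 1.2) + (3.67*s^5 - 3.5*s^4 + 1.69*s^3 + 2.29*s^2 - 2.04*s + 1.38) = 1.33*s^5 - 5.86*s^4 - 0.48*s^3 + 4.52*s^2 - 5.13*s + 2.58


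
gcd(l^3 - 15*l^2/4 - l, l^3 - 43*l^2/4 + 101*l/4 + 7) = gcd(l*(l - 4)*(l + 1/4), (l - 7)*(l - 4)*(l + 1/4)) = l^2 - 15*l/4 - 1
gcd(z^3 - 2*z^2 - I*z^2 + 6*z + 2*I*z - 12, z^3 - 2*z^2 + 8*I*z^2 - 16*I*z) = z - 2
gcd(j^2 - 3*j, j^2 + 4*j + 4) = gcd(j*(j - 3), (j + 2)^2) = 1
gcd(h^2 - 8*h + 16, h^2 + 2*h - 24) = h - 4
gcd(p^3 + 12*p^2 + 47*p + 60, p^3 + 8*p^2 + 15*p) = p^2 + 8*p + 15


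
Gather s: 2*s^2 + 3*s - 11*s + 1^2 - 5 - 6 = 2*s^2 - 8*s - 10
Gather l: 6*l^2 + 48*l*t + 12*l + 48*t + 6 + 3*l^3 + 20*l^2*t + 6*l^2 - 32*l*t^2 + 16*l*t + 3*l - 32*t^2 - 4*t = 3*l^3 + l^2*(20*t + 12) + l*(-32*t^2 + 64*t + 15) - 32*t^2 + 44*t + 6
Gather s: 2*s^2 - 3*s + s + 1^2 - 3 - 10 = 2*s^2 - 2*s - 12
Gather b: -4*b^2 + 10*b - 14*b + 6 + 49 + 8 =-4*b^2 - 4*b + 63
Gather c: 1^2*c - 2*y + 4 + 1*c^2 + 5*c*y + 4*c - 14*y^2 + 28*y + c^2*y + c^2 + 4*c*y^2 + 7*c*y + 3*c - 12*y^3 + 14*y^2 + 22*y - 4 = c^2*(y + 2) + c*(4*y^2 + 12*y + 8) - 12*y^3 + 48*y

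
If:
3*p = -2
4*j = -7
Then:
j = -7/4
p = -2/3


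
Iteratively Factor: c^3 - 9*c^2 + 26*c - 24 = (c - 4)*(c^2 - 5*c + 6) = (c - 4)*(c - 3)*(c - 2)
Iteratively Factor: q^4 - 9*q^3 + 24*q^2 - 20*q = (q - 2)*(q^3 - 7*q^2 + 10*q) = (q - 2)^2*(q^2 - 5*q) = q*(q - 2)^2*(q - 5)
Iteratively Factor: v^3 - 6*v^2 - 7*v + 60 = (v - 4)*(v^2 - 2*v - 15) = (v - 5)*(v - 4)*(v + 3)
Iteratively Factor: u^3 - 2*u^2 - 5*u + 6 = (u + 2)*(u^2 - 4*u + 3) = (u - 1)*(u + 2)*(u - 3)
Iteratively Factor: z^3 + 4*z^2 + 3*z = (z)*(z^2 + 4*z + 3) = z*(z + 1)*(z + 3)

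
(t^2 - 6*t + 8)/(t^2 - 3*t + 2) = (t - 4)/(t - 1)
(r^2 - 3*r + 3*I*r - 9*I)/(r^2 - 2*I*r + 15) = (r - 3)/(r - 5*I)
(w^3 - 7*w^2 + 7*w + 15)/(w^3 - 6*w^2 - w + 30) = (w + 1)/(w + 2)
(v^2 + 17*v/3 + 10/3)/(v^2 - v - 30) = (v + 2/3)/(v - 6)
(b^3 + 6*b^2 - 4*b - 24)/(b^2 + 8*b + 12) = b - 2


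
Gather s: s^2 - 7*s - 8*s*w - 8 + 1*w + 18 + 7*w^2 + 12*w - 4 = s^2 + s*(-8*w - 7) + 7*w^2 + 13*w + 6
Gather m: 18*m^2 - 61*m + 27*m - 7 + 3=18*m^2 - 34*m - 4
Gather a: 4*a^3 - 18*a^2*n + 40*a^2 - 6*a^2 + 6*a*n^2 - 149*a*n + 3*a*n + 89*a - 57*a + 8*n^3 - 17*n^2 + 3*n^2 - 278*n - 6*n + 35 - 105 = 4*a^3 + a^2*(34 - 18*n) + a*(6*n^2 - 146*n + 32) + 8*n^3 - 14*n^2 - 284*n - 70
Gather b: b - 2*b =-b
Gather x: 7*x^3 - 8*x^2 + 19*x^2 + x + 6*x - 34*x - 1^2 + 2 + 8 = 7*x^3 + 11*x^2 - 27*x + 9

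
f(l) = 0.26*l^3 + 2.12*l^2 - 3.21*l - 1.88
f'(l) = 0.78*l^2 + 4.24*l - 3.21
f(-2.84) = 18.38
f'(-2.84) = -8.96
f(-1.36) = 5.75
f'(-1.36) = -7.53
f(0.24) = -2.52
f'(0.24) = -2.15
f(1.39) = -1.55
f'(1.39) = 4.19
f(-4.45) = 31.47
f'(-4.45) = -6.63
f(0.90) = -2.86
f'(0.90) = 1.24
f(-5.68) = 37.10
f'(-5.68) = -2.13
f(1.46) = -1.24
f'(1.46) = 4.64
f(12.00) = 714.16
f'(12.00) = 159.99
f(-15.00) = -354.23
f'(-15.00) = 108.69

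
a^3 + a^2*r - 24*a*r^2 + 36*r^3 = (a - 3*r)*(a - 2*r)*(a + 6*r)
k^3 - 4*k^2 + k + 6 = (k - 3)*(k - 2)*(k + 1)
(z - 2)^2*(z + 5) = z^3 + z^2 - 16*z + 20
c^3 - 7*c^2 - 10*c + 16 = (c - 8)*(c - 1)*(c + 2)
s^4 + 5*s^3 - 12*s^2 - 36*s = s*(s - 3)*(s + 2)*(s + 6)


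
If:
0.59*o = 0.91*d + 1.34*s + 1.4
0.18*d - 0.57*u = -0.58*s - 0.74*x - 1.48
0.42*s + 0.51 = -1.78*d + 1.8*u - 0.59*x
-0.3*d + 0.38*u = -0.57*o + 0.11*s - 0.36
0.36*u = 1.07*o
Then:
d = -0.47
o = -0.35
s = -0.88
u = -1.05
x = -2.00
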